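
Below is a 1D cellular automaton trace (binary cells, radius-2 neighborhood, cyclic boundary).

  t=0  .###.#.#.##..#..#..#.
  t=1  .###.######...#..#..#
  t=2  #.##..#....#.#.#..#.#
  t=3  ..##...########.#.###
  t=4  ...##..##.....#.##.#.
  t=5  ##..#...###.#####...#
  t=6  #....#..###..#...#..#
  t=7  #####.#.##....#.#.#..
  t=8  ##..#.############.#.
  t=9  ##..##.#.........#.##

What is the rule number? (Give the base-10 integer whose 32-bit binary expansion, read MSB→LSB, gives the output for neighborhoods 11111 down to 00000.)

560062374

  [31] ##### => .  t=1,i=7
  [30] ####. => .  t=1,i=9
  [29] ###.# => #  t=0,i=3
  [28] ###.. => .  t=1,i=10
  [27] ##.## => .  t=1,i=4
  [26] ##.#. => .  t=0,i=4
  [25] ##..# => .  t=0,i=11
  [24] ##... => #  t=1,i=11
  [23] #.### => .  t=1,i=1
  [22] #.##. => #  t=0,i=9
  [21] #.#.# => #  t=0,i=5
  [20] #.#.. => .  t=2,i=15
  [19] #..## => .  t=0,i=0
  [18] #..#. => .  t=0,i=12
  [17] #...# => .  t=1,i=12
  [16] #.... => #  t=2,i=8
  [15] .#### => #  t=1,i=6
  [14] .###. => #  t=0,i=2
  [13] .##.# => .  t=2,i=0
  [12] .##.. => #  t=0,i=10
  [11] .#.## => #  t=0,i=8
  [10] .#.#. => #  t=0,i=6
  [9] .#..# => #  t=0,i=14
  [8] .#... => #  t=2,i=7
  [7] ..### => #  t=0,i=1
  [6] ..##. => .  t=3,i=2
  [5] ..#.# => #  t=1,i=20
  [4] ..#.. => .  t=0,i=13
  [3] ...## => .  t=3,i=6
  [2] ...#. => #  t=1,i=13
  [1] ....# => #  t=2,i=9
  [0] ..... => .  t=4,i=11
  bits 00100001011000011101111110100110 = 560062374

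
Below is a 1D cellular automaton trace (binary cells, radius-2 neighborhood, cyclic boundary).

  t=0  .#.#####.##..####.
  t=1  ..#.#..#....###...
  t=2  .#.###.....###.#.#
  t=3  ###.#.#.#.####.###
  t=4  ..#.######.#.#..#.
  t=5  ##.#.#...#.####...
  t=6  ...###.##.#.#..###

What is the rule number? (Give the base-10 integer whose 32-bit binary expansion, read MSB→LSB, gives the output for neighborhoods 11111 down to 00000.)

  nb #####: next=.  (t=0,i=5, bit31=0)
  nb ####.: next=.  (t=0,i=6, bit30=0)
  nb ###.#: next=#  (t=0,i=7, bit29=1)
  nb ###..: next=.  (t=0,i=16, bit28=0)
  nb ##.##: next=.  (t=0,i=8, bit27=0)
  nb ##.#.: next=.  (t=2,i=14, bit26=0)
  nb ##..#: next=.  (t=0,i=11, bit25=0)
  nb ##...: next=#  (t=1,i=15, bit24=1)
  nb #.###: next=.  (t=0,i=3, bit23=0)
  nb #.##.: next=.  (t=0,i=9, bit22=0)
  nb #.#.#: next=#  (t=2,i=1, bit21=1)
  nb #.#..: next=#  (t=1,i=4, bit20=1)
  nb #..##: next=#  (t=0,i=12, bit19=1)
  nb #..#.: next=.  (t=0,i=0, bit18=0)
  nb #...#: next=#  (t=4,i=0, bit17=1)
  nb #....: next=.  (t=1,i=9, bit16=0)
  nb .####: next=#  (t=0,i=4, bit15=1)
  nb .###.: next=#  (t=1,i=13, bit14=1)
  nb .##.#: next=.  (t=5,i=1, bit13=0)
  nb .##..: next=.  (t=0,i=10, bit12=0)
  nb .#.##: next=#  (t=0,i=2, bit11=1)
  nb .#.#.: next=#  (t=1,i=3, bit10=1)
  nb .#..#: next=#  (t=1,i=5, bit9=1)
  nb .#...: next=.  (t=1,i=8, bit8=0)
  nb ..###: next=#  (t=0,i=13, bit7=1)
  nb ..##.: next=.  (t=5,i=0, bit6=0)
  nb ..#.#: next=.  (t=0,i=1, bit5=0)
  nb ..#..: next=.  (t=1,i=7, bit4=0)
  nb ...##: next=#  (t=1,i=11, bit3=1)
  nb ...#.: next=#  (t=1,i=1, bit2=1)
  nb ....#: next=.  (t=1,i=0, bit1=0)
  nb .....: next=#  (t=1,i=17, bit0=1)
  bits 00100001001110101100111010001101 = 557502093

557502093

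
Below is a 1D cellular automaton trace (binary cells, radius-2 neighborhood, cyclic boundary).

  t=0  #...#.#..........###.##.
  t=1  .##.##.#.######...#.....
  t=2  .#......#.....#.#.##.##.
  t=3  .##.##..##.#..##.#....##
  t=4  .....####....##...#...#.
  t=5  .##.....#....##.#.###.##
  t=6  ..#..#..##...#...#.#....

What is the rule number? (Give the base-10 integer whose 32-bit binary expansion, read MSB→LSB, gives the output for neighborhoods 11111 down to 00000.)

  [31] ##### => .  t=1,i=11
  [30] ####. => .  t=1,i=13
  [29] ###.# => .  t=0,i=19
  [28] ###.. => #  t=1,i=14
  [27] ##.## => .  t=0,i=20
  [26] ##.#. => .  t=0,i=23
  [25] ##..# => #  t=2,i=23
  [24] ##... => .  t=1,i=15
  [23] #.### => .  t=1,i=9
  [22] #.##. => .  t=0,i=21
  [21] #.#.# => .  t=1,i=7
  [20] #.#.. => .  t=0,i=0
  [19] #..## => #  t=3,i=7
  [18] #..#. => .  t=2,i=0
  [17] #...# => #  t=0,i=2
  [16] #.... => .  t=0,i=8
  [15] .#### => .  t=1,i=10
  [14] .###. => #  t=0,i=18
  [13] .##.# => .  t=0,i=22
  [12] .##.. => #  t=2,i=22
  [11] .#.## => #  t=1,i=8
  [10] .#.#. => #  t=0,i=5
  [9] .#..# => .  t=3,i=12
  [8] .#... => #  t=0,i=1
  [7] ..### => .  t=0,i=17
  [6] ..##. => #  t=1,i=1
  [5] ..#.# => #  t=0,i=4
  [4] ..#.. => #  t=1,i=18
  [3] ...## => .  t=0,i=16
  [2] ...#. => .  t=0,i=3
  [1] ....# => .  t=0,i=15
  [0] ..... => #  t=0,i=9
  bits 00010010000010100101110101110001 = 302669169

302669169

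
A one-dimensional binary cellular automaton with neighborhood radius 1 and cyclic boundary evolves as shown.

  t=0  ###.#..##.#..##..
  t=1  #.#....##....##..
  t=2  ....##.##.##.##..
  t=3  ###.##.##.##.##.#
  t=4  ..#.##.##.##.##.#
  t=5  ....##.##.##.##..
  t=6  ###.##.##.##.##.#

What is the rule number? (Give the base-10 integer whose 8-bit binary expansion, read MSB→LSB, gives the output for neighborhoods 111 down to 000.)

  ### -> .   bit 7 = 0  t=0,i=1
  ##. -> #   bit 6 = 1  t=0,i=2
  #.# -> .   bit 5 = 0  t=0,i=3
  #.. -> .   bit 4 = 0  t=0,i=5
  .## -> #   bit 3 = 1  t=0,i=0
  .#. -> .   bit 2 = 0  t=0,i=4
  ..# -> .   bit 1 = 0  t=0,i=6
  ... -> #   bit 0 = 1  t=1,i=4
  bits 01001001 = 73

73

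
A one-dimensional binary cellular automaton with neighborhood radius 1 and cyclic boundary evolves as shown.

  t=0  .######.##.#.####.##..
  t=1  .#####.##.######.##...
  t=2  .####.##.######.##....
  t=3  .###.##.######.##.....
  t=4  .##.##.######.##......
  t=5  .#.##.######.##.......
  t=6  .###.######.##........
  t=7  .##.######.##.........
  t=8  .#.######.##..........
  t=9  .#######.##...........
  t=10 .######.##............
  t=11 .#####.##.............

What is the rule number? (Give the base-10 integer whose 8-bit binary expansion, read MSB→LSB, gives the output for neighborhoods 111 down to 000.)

172

  ### -> #   bit 7 = 1  t=0,i=2
  ##. -> .   bit 6 = 0  t=0,i=6
  #.# -> #   bit 5 = 1  t=0,i=7
  #.. -> .   bit 4 = 0  t=0,i=20
  .## -> #   bit 3 = 1  t=0,i=1
  .#. -> #   bit 2 = 1  t=0,i=11
  ..# -> .   bit 1 = 0  t=0,i=0
  ... -> .   bit 0 = 0  t=0,i=21
  bits 10101100 = 172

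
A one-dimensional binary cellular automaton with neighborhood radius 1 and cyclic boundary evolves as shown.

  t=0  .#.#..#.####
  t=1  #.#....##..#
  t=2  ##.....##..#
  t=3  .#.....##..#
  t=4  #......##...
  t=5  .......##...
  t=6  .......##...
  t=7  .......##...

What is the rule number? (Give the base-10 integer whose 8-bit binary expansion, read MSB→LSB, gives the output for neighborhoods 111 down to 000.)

  nb ###: next=.  (t=0,i=9, bit7=0)
  nb ##.: next=#  (t=0,i=11, bit6=1)
  nb #.#: next=#  (t=0,i=0, bit5=1)
  nb #..: next=.  (t=0,i=4, bit4=0)
  nb .##: next=#  (t=0,i=8, bit3=1)
  nb .#.: next=.  (t=0,i=1, bit2=0)
  nb ..#: next=.  (t=0,i=5, bit1=0)
  nb ...: next=.  (t=1,i=4, bit0=0)
  bits 01101000 = 104

104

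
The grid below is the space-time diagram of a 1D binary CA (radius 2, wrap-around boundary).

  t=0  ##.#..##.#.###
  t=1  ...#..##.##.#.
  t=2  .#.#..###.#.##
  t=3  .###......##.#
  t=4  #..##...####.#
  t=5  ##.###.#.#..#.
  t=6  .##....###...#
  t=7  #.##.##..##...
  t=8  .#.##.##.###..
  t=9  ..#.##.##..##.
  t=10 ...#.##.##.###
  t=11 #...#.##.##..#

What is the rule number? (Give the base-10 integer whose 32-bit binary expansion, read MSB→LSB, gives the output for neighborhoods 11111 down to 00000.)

456179034

  #####|.  b31=0 t=0,i=13
  ####.|.  b30=0 t=0,i=0
  ###.#|.  b29=0 t=0,i=1
  ###..|#  b28=1 t=3,i=3
  ##.##|#  b27=1 t=1,i=8
  ##.#.|.  b26=0 t=0,i=2
  ##..#|#  b25=1 t=4,i=1
  ##...|#  b24=1 t=3,i=4
  #.###|.  b23=0 t=0,i=11
  #.##.|.  b22=0 t=1,i=9
  #.#.#|#  b21=1 t=0,i=9
  #.#..|#  b20=1 t=0,i=3
  #..##|.  b19=0 t=0,i=5
  #..#.|.  b18=0 t=5,i=11
  #...#|.  b17=0 t=4,i=6
  #....|.  b16=0 t=1,i=0
  .####|#  b15=1 t=0,i=12
  .###.|.  b14=0 t=2,i=7
  .##.#|#  b13=1 t=0,i=7
  .##..|#  b12=1 t=4,i=0
  .#.##|#  b11=1 t=0,i=10
  .#.#.|#  b10=1 t=2,i=2
  .#..#|.  b9=0 t=0,i=4
  .#...|#  b8=1 t=1,i=13
  ..###|.  b7=0 t=2,i=6
  ..##.|#  b6=1 t=0,i=6
  ..#.#|.  b5=0 t=5,i=12
  ..#..|#  b4=1 t=1,i=3
  ...##|#  b3=1 t=3,i=9
  ...#.|.  b2=0 t=1,i=2
  ....#|#  b1=1 t=1,i=1
  .....|.  b0=0 t=3,i=6
  bits 00011011001100001011110101011010 = 456179034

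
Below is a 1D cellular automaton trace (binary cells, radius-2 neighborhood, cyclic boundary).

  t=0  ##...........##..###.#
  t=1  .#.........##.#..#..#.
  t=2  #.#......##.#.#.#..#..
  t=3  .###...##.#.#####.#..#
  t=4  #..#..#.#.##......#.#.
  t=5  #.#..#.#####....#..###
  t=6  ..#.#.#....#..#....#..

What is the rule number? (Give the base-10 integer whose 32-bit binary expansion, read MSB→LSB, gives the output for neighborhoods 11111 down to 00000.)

410271114

  [31] ##### => .  t=3,i=14
  [30] ####. => .  t=3,i=15
  [29] ###.# => .  t=0,i=19
  [28] ###.. => #  t=0,i=1
  [27] ##.## => #  t=0,i=20
  [26] ##.#. => .  t=1,i=13
  [25] ##..# => .  t=0,i=15
  [24] ##... => .  t=0,i=2
  [23] #.### => .  t=0,i=21
  [22] #.##. => #  t=4,i=10
  [21] #.#.# => #  t=2,i=12
  [20] #.#.. => #  t=1,i=14
  [19] #..## => .  t=0,i=16
  [18] #..#. => #  t=1,i=0
  [17] #...# => .  t=3,i=5
  [16] #.... => .  t=0,i=3
  [15] .#### => .  t=3,i=13
  [14] .###. => .  t=0,i=0
  [13] .##.# => #  t=1,i=12
  [12] .##.. => #  t=0,i=14
  [11] .#.## => #  t=3,i=0
  [10] .#.#. => #  t=2,i=1
  [9] .#..# => .  t=1,i=15
  [8] .#... => #  t=1,i=2
  [7] ..### => #  t=0,i=17
  [6] ..##. => .  t=0,i=13
  [5] ..#.# => .  t=2,i=0
  [4] ..#.. => .  t=1,i=1
  [3] ...## => #  t=0,i=12
  [2] ...#. => .  t=4,i=17
  [1] ....# => #  t=0,i=11
  [0] ..... => .  t=0,i=4
  bits 00011000011101000011110110001010 = 410271114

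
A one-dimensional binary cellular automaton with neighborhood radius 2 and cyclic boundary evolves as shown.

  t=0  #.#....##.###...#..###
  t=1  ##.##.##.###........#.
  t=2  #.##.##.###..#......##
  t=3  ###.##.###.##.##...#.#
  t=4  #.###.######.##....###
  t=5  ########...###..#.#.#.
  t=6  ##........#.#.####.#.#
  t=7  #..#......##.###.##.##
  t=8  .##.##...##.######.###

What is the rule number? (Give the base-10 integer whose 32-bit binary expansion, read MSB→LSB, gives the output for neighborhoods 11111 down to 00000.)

784715112

  #####|.  b31=0 t=4,i=8
  ####.|.  b30=0 t=0,i=21
  ###.#|#  b29=1 t=0,i=0
  ###..|.  b28=0 t=0,i=12
  ##.##|#  b27=1 t=0,i=9
  ##.#.|#  b26=1 t=0,i=1
  ##..#|#  b25=1 t=2,i=11
  ##...|.  b24=0 t=0,i=13
  #.###|#  b23=1 t=0,i=10
  #.##.|#  b22=1 t=1,i=0
  #.#.#|.  b21=0 t=5,i=18
  #.#..|.  b20=0 t=0,i=2
  #..##|.  b19=0 t=0,i=18
  #..#.|#  b18=1 t=2,i=12
  #...#|.  b17=0 t=0,i=14
  #....|#  b16=1 t=0,i=4
  .####|#  b15=1 t=0,i=20
  .###.|#  b14=1 t=0,i=11
  .##.#|.  b13=0 t=0,i=8
  .##..|.  b12=0 t=3,i=15
  .#.##|#  b11=1 t=1,i=21
  .#.#.|#  b10=1 t=5,i=17
  .#..#|.  b9=0 t=0,i=17
  .#...|#  b8=1 t=0,i=3
  ..###|.  b7=0 t=0,i=19
  ..##.|#  b6=1 t=0,i=7
  ..#.#|#  b5=1 t=1,i=20
  ..#..|.  b4=0 t=0,i=16
  ...##|#  b3=1 t=0,i=6
  ...#.|.  b2=0 t=0,i=15
  ....#|.  b1=0 t=0,i=5
  .....|.  b0=0 t=1,i=14
  bits 00101110110001011100110101101000 = 784715112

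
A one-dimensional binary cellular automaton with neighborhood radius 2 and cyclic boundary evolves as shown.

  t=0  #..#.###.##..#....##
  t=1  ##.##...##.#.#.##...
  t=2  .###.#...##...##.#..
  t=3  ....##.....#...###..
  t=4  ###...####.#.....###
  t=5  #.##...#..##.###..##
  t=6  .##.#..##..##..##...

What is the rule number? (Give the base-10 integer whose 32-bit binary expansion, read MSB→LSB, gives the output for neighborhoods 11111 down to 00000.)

  nb #####: next=#  (t=4,i=0, bit31=1)
  nb ####.: next=.  (t=4,i=1, bit30=0)
  nb ###.#: next=.  (t=0,i=7, bit29=0)
  nb ###..: next=#  (t=0,i=0, bit28=1)
  nb ##.##: next=#  (t=0,i=8, bit27=1)
  nb ##.#.: next=#  (t=1,i=10, bit26=1)
  nb ##..#: next=#  (t=0,i=1, bit25=1)
  nb ##...: next=#  (t=1,i=5, bit24=1)
  nb #.###: next=.  (t=0,i=5, bit23=0)
  nb #.##.: next=#  (t=0,i=9, bit22=1)
  nb #.#.#: next=.  (t=1,i=11, bit21=0)
  nb #.#..: next=#  (t=2,i=5, bit20=1)
  nb #..##: next=.  (t=5,i=9, bit19=0)
  nb #..#.: next=.  (t=0,i=2, bit18=0)
  nb #...#: next=.  (t=1,i=6, bit17=0)
  nb #....: next=#  (t=0,i=15, bit16=1)
  nb .####: next=#  (t=4,i=7, bit15=1)
  nb .###.: next=.  (t=0,i=6, bit14=0)
  nb .##.#: next=#  (t=1,i=1, bit13=1)
  nb .##..: next=.  (t=0,i=10, bit12=0)
  nb .#.##: next=#  (t=0,i=4, bit11=1)
  nb .#.#.: next=.  (t=1,i=12, bit10=0)
  nb .#..#: next=#  (t=5,i=8, bit9=1)
  nb .#...: next=.  (t=0,i=14, bit8=0)
  nb ..###: next=.  (t=0,i=18, bit7=0)
  nb ..##.: next=.  (t=1,i=0, bit6=0)
  nb ..#.#: next=#  (t=0,i=3, bit5=1)
  nb ..#..: next=#  (t=0,i=13, bit4=1)
  nb ...##: next=.  (t=0,i=17, bit3=0)
  nb ...#.: next=.  (t=3,i=10, bit2=0)
  nb ....#: next=#  (t=0,i=16, bit1=1)
  nb .....: next=#  (t=3,i=0, bit0=1)
  bits 10011111010100011010101000110011 = 2672929331

2672929331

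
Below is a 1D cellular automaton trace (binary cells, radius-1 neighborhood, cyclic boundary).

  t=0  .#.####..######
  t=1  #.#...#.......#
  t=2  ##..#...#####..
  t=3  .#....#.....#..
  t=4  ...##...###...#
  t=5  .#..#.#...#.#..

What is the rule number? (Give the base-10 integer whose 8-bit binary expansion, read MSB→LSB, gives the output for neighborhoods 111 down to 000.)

  [7] ### => .  t=0,i=4
  [6] ##. => #  t=0,i=6
  [5] #.# => #  t=0,i=0
  [4] #.. => .  t=0,i=7
  [3] .## => .  t=0,i=3
  [2] .#. => .  t=0,i=1
  [1] ..# => .  t=0,i=8
  [0] ... => #  t=1,i=4
  bits 01100001 = 97

97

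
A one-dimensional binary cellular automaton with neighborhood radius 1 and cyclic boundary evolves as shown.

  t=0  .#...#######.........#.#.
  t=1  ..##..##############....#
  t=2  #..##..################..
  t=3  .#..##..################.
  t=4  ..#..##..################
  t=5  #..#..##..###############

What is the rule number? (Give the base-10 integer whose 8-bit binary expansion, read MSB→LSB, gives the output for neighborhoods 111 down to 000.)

  nb ###: next=#  (t=0,i=6, bit7=1)
  nb ##.: next=#  (t=0,i=11, bit6=1)
  nb #.#: next=.  (t=0,i=22, bit5=0)
  nb #..: next=#  (t=0,i=2, bit4=1)
  nb .##: next=.  (t=0,i=5, bit3=0)
  nb .#.: next=.  (t=0,i=1, bit2=0)
  nb ..#: next=.  (t=0,i=0, bit1=0)
  nb ...: next=#  (t=0,i=3, bit0=1)
  bits 11010001 = 209

209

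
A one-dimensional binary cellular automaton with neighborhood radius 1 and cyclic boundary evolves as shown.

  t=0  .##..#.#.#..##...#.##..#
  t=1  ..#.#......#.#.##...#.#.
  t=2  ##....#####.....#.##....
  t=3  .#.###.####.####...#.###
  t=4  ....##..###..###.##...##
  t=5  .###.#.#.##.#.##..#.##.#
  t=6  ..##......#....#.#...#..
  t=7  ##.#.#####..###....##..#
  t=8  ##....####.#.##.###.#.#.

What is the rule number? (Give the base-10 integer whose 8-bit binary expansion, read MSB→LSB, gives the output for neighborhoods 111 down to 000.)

195

  nb ###: next=#  (t=2,i=7, bit7=1)
  nb ##.: next=#  (t=0,i=2, bit6=1)
  nb #.#: next=.  (t=0,i=0, bit5=0)
  nb #..: next=.  (t=0,i=3, bit4=0)
  nb .##: next=.  (t=0,i=1, bit3=0)
  nb .#.: next=.  (t=0,i=5, bit2=0)
  nb ..#: next=#  (t=0,i=4, bit1=1)
  nb ...: next=#  (t=0,i=15, bit0=1)
  bits 11000011 = 195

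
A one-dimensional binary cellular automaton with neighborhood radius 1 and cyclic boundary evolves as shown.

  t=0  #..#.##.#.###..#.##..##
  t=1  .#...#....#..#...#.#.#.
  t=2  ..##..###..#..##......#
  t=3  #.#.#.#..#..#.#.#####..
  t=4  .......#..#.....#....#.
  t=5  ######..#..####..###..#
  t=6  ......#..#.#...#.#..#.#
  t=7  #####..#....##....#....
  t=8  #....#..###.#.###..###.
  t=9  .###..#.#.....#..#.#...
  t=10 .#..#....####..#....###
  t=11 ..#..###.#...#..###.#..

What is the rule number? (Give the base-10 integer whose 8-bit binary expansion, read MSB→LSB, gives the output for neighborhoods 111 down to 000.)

  ###|.  b7=0 t=0,i=11
  ##.|.  b6=0 t=0,i=0
  #.#|.  b5=0 t=0,i=4
  #..|#  b4=1 t=0,i=1
  .##|#  b3=1 t=0,i=5
  .#.|.  b2=0 t=0,i=3
  ..#|.  b1=0 t=0,i=2
  ...|#  b0=1 t=1,i=3
  bits 00011001 = 25

25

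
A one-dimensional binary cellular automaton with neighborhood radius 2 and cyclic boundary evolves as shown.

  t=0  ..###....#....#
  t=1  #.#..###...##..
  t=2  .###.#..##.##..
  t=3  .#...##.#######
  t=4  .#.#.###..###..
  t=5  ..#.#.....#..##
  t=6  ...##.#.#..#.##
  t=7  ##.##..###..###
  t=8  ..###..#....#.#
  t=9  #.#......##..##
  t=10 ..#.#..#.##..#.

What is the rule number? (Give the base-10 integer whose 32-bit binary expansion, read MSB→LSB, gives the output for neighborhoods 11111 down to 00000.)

  #####|#  b31=1 t=3,i=10
  ####.|.  b30=0 t=3,i=13
  ###.#|.  b29=0 t=2,i=3
  ###..|.  b28=0 t=0,i=4
  ##.##|#  b27=1 t=2,i=10
  ##.#.|.  b26=0 t=2,i=4
  ##..#|.  b25=0 t=1,i=13
  ##...|#  b24=1 t=0,i=5
  #.###|.  b23=0 t=3,i=8
  #.##.|#  b22=1 t=2,i=11
  #.#.#|.  b21=0 t=4,i=3
  #.#..|#  b20=1 t=1,i=2
  #..##|.  b19=0 t=0,i=1
  #..#.|.  b18=0 t=1,i=14
  #...#|#  b17=1 t=1,i=9
  #....|#  b16=1 t=0,i=6
  .####|.  b15=0 t=3,i=9
  .###.|.  b14=0 t=0,i=3
  .##.#|#  b13=1 t=2,i=9
  .##..|#  b12=1 t=1,i=12
  .#.##|#  b11=1 t=4,i=4
  .#.#.|#  b10=1 t=1,i=1
  .#..#|#  b9=1 t=0,i=0
  .#...|.  b8=0 t=0,i=10
  ..###|#  b7=1 t=0,i=2
  ..##.|#  b6=1 t=1,i=11
  ..#.#|.  b5=0 t=1,i=0
  ..#..|.  b4=0 t=0,i=9
  ...##|.  b3=0 t=1,i=10
  ...#.|.  b2=0 t=0,i=8
  ....#|#  b1=1 t=0,i=7
  .....|.  b0=0 t=5,i=7
  bits 10001001010100110011111011000010 = 2303934146

2303934146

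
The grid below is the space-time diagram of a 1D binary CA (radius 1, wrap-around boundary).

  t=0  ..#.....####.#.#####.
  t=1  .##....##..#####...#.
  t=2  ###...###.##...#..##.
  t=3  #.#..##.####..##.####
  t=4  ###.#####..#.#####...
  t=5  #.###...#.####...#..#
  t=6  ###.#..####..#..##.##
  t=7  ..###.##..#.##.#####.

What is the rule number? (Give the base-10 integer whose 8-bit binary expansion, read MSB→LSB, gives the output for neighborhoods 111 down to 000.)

  ###|.  b7=0 t=0,i=9
  ##.|#  b6=1 t=0,i=11
  #.#|#  b5=1 t=0,i=12
  #..|.  b4=0 t=0,i=3
  .##|#  b3=1 t=0,i=8
  .#.|#  b2=1 t=0,i=2
  ..#|#  b1=1 t=0,i=1
  ...|.  b0=0 t=0,i=0
  bits 01101110 = 110

110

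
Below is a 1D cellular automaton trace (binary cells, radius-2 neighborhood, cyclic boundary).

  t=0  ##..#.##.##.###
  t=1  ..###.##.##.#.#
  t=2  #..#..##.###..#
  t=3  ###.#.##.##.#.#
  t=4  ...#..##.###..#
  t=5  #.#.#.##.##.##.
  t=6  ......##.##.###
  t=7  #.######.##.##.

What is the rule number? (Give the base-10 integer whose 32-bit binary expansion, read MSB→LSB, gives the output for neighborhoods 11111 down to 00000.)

2278847343

  ##### -> #   bit 31 = 1  t=0,i=14
  ####. -> .   bit 30 = 0  t=0,i=0
  ###.# -> .   bit 29 = 0  t=1,i=4
  ###.. -> .   bit 28 = 0  t=0,i=1
  ##.## -> .   bit 27 = 0  t=0,i=8
  ##.#. -> #   bit 26 = 1  t=1,i=11
  ##..# -> #   bit 25 = 1  t=0,i=2
  ##... -> #   bit 24 = 1  t=6,i=0
  #.### -> #   bit 23 = 1  t=0,i=12
  #.##. -> #   bit 22 = 1  t=0,i=6
  #.#.# -> .   bit 21 = 0  t=1,i=12
  #.#.. -> #   bit 20 = 1  t=1,i=14
  #..## -> .   bit 19 = 0  t=1,i=1
  #..#. -> #   bit 18 = 1  t=0,i=3
  #...# -> .   bit 17 = 0  t=4,i=1
  #.... -> .   bit 16 = 0  t=6,i=1
  .#### -> .   bit 15 = 0  t=0,i=13
  .###. -> #   bit 14 = 1  t=1,i=3
  .##.# -> #   bit 13 = 1  t=0,i=7
  .##.. -> #   bit 12 = 1  t=2,i=0
  .#.## -> .   bit 11 = 0  t=0,i=5
  .#.#. -> .   bit 10 = 0  t=1,i=13
  .#..# -> #   bit 9 = 1  t=1,i=0
  .#... -> #   bit 8 = 1  t=4,i=0
  ..### -> .   bit 7 = 0  t=1,i=2
  ..##. -> #   bit 6 = 1  t=2,i=6
  ..#.# -> #   bit 5 = 1  t=0,i=4
  ..#.. -> .   bit 4 = 0  t=2,i=3
  ...## -> #   bit 3 = 1  t=6,i=5
  ...#. -> #   bit 2 = 1  t=4,i=2
  ....# -> #   bit 1 = 1  t=6,i=4
  ..... -> #   bit 0 = 1  t=6,i=2
  bits 10000111110101000111001101101111 = 2278847343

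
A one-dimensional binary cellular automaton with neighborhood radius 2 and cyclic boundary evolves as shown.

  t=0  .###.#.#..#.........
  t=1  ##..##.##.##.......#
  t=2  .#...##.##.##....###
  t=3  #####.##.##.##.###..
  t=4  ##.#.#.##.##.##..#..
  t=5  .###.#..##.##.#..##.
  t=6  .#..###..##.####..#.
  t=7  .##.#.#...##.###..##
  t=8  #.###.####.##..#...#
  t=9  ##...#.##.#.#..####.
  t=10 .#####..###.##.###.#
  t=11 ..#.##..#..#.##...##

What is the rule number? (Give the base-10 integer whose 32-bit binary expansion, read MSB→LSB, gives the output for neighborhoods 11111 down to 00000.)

  #####|.  b31=0 t=3,i=2
  ####.|#  b30=1 t=3,i=3
  ###.#|.  b29=0 t=0,i=3
  ###..|#  b28=1 t=1,i=1
  ##.##|#  b27=1 t=1,i=6
  ##.#.|#  b26=1 t=0,i=4
  ##..#|.  b25=0 t=1,i=2
  ##...|#  b24=1 t=1,i=12
  #.###|.  b23=0 t=3,i=15
  #.##.|.  b22=0 t=1,i=7
  #.#.#|#  b21=1 t=0,i=5
  #.#..|#  b20=1 t=0,i=7
  #..##|.  b19=0 t=1,i=3
  #..#.|.  b18=0 t=0,i=9
  #...#|#  b17=1 t=2,i=3
  #....|.  b16=0 t=0,i=12
  .####|#  b15=1 t=3,i=1
  .###.|.  b14=0 t=0,i=2
  .##.#|#  b13=1 t=1,i=5
  .##..|#  b12=1 t=1,i=11
  .#.##|.  b11=0 t=4,i=6
  .#.#.|.  b10=0 t=0,i=6
  .#..#|#  b9=1 t=0,i=8
  .#...|#  b8=1 t=0,i=11
  ..###|#  b7=1 t=0,i=1
  ..##.|.  b6=0 t=1,i=4
  ..#.#|#  b5=1 t=9,i=5
  ..#..|#  b4=1 t=0,i=10
  ...##|#  b3=1 t=0,i=0
  ...#.|#  b2=1 t=9,i=4
  ....#|#  b1=1 t=0,i=19
  .....|.  b0=0 t=0,i=13
  bits 01011101001100101011001110111110 = 1563603902

1563603902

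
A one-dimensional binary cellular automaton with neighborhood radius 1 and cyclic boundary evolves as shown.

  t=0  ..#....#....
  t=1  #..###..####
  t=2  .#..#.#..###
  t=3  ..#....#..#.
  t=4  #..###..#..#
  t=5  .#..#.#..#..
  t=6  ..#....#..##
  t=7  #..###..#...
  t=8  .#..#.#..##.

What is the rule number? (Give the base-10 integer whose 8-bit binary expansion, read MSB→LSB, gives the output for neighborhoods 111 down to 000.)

145

  ###|#  b7=1 t=1,i=4
  ##.|.  b6=0 t=1,i=0
  #.#|.  b5=0 t=2,i=0
  #..|#  b4=1 t=0,i=3
  .##|.  b3=0 t=1,i=3
  .#.|.  b2=0 t=0,i=2
  ..#|.  b1=0 t=0,i=1
  ...|#  b0=1 t=0,i=0
  bits 10010001 = 145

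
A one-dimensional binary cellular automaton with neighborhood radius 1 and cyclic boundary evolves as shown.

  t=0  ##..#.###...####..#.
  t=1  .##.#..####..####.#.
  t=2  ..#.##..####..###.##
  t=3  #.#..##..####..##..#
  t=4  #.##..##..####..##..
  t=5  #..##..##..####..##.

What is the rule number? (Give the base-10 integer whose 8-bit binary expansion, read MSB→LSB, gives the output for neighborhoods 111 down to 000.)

213

  ### -> #   bit 7 = 1  t=0,i=7
  ##. -> #   bit 6 = 1  t=0,i=1
  #.# -> .   bit 5 = 0  t=0,i=5
  #.. -> #   bit 4 = 1  t=0,i=2
  .## -> .   bit 3 = 0  t=0,i=0
  .#. -> #   bit 2 = 1  t=0,i=4
  ..# -> .   bit 1 = 0  t=0,i=3
  ... -> #   bit 0 = 1  t=0,i=10
  bits 11010101 = 213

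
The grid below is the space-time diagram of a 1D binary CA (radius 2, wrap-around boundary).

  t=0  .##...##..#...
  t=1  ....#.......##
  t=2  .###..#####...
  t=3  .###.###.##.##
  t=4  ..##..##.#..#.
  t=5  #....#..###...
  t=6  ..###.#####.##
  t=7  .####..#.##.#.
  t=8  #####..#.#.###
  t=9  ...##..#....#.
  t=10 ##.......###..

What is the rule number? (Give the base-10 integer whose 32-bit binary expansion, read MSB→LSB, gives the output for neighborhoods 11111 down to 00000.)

1952170663

  [31] ##### => .  t=2,i=8
  [30] ####. => #  t=2,i=9
  [29] ###.# => #  t=3,i=3
  [28] ###.. => #  t=2,i=3
  [27] ##.## => .  t=3,i=0
  [26] ##.#. => #  t=4,i=8
  [25] ##..# => .  t=0,i=8
  [24] ##... => .  t=0,i=3
  [23] #.### => .  t=3,i=1
  [22] #.##. => #  t=3,i=9
  [21] #.#.# => .  t=8,i=9
  [20] #.#.. => #  t=4,i=9
  [19] #..## => #  t=2,i=5
  [18] #..#. => .  t=0,i=9
  [17] #...# => #  t=0,i=4
  [16] #.... => #  t=0,i=12
  [15] .#### => #  t=2,i=7
  [14] .###. => #  t=2,i=2
  [13] .##.# => .  t=3,i=10
  [12] .##.. => .  t=0,i=2
  [11] .#.## => .  t=7,i=8
  [10] .#.#. => .  t=8,i=8
  [9] .#..# => #  t=4,i=10
  [8] .#... => .  t=0,i=11
  [7] ..### => #  t=2,i=1
  [6] ..##. => .  t=0,i=1
  [5] ..#.# => #  t=7,i=7
  [4] ..#.. => .  t=0,i=10
  [3] ...## => .  t=0,i=0
  [2] ...#. => #  t=1,i=3
  [1] ....# => #  t=0,i=13
  [0] ..... => #  t=1,i=7
  bits 01110100010110111100001010100111 = 1952170663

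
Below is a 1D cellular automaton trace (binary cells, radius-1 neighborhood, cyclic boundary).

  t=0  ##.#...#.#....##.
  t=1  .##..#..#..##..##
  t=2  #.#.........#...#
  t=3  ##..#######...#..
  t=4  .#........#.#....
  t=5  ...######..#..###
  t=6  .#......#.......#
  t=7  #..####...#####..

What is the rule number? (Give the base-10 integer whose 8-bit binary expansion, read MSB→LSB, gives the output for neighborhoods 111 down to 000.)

97

  [7] ### => .  t=3,i=5
  [6] ##. => #  t=0,i=1
  [5] #.# => #  t=0,i=2
  [4] #.. => .  t=0,i=4
  [3] .## => .  t=0,i=0
  [2] .#. => .  t=0,i=3
  [1] ..# => .  t=0,i=6
  [0] ... => #  t=0,i=5
  bits 01100001 = 97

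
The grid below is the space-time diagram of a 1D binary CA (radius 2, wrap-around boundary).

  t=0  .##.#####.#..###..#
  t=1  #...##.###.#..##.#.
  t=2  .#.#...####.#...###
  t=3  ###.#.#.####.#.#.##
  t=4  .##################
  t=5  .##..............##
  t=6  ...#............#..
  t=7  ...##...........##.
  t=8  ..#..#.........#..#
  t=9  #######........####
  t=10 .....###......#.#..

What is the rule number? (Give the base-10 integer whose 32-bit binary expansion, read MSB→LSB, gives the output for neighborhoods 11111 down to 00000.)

1973735192

  nb #####: next=.  (t=0,i=6, bit31=0)
  nb ####.: next=#  (t=0,i=7, bit30=1)
  nb ###.#: next=#  (t=0,i=8, bit29=1)
  nb ###..: next=#  (t=0,i=15, bit28=1)
  nb ##.##: next=.  (t=0,i=3, bit27=0)
  nb ##.#.: next=#  (t=0,i=9, bit26=1)
  nb ##..#: next=.  (t=0,i=16, bit25=0)
  nb ##...: next=#  (t=5,i=3, bit24=1)
  nb #.###: next=#  (t=0,i=4, bit23=1)
  nb #.##.: next=.  (t=0,i=1, bit22=0)
  nb #.#.#: next=#  (t=1,i=17, bit21=1)
  nb #.#..: next=.  (t=0,i=10, bit20=0)
  nb #..##: next=.  (t=0,i=12, bit19=0)
  nb #..#.: next=#  (t=0,i=17, bit18=1)
  nb #...#: next=.  (t=1,i=2, bit17=0)
  nb #....: next=.  (t=5,i=4, bit16=0)
  nb .####: next=#  (t=0,i=5, bit15=1)
  nb .###.: next=#  (t=0,i=14, bit14=1)
  nb .##.#: next=.  (t=0,i=2, bit13=0)
  nb .##..: next=.  (t=5,i=2, bit12=0)
  nb .#.##: next=#  (t=0,i=0, bit11=1)
  nb .#.#.: next=#  (t=1,i=18, bit10=1)
  nb .#..#: next=#  (t=0,i=11, bit9=1)
  nb .#...: next=#  (t=1,i=1, bit8=1)
  nb ..###: next=.  (t=0,i=13, bit7=0)
  nb ..##.: next=.  (t=1,i=4, bit6=0)
  nb ..#.#: next=.  (t=0,i=18, bit5=0)
  nb ..#..: next=#  (t=6,i=3, bit4=1)
  nb ...##: next=#  (t=1,i=3, bit3=1)
  nb ...#.: next=.  (t=6,i=2, bit2=0)
  nb ....#: next=.  (t=5,i=15, bit1=0)
  nb .....: next=.  (t=5,i=5, bit0=0)
  bits 01110101101001001100111100011000 = 1973735192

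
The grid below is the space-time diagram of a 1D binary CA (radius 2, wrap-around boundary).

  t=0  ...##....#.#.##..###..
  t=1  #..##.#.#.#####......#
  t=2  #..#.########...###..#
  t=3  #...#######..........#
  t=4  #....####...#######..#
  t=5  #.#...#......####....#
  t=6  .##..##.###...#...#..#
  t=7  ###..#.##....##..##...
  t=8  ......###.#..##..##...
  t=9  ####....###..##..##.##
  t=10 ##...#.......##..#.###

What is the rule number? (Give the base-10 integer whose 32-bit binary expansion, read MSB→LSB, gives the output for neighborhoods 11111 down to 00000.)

2901515349

  #####|#  b31=1 t=1,i=12
  ####.|.  b30=0 t=1,i=13
  ###.#|#  b29=1 t=8,i=8
  ###..|.  b28=0 t=0,i=19
  ##.##|#  b27=1 t=6,i=7
  ##.#.|#  b26=1 t=1,i=5
  ##..#|.  b25=0 t=0,i=15
  ##...|.  b24=0 t=0,i=5
  #.###|#  b23=1 t=1,i=10
  #.##.|#  b22=1 t=0,i=13
  #.#.#|#  b21=1 t=0,i=11
  #.#..|#  b20=1 t=5,i=2
  #..##|.  b19=0 t=0,i=16
  #..#.|.  b18=0 t=2,i=2
  #...#|.  b17=0 t=2,i=14
  #....|#  b16=1 t=0,i=6
  .####|#  b15=1 t=1,i=11
  .###.|.  b14=0 t=0,i=18
  .##.#|.  b13=0 t=1,i=4
  .##..|#  b12=1 t=0,i=4
  .#.##|#  b11=1 t=0,i=12
  .#.#.|#  b10=1 t=0,i=10
  .#..#|.  b9=0 t=6,i=19
  .#...|.  b8=0 t=5,i=3
  ..###|.  b7=0 t=0,i=17
  ..##.|#  b6=1 t=0,i=3
  ..#.#|.  b5=0 t=0,i=9
  ..#..|#  b4=1 t=5,i=6
  ...##|.  b3=0 t=0,i=2
  ...#.|#  b2=1 t=0,i=8
  ....#|.  b1=0 t=0,i=1
  .....|#  b0=1 t=0,i=0
  bits 10101100111100011001110001010101 = 2901515349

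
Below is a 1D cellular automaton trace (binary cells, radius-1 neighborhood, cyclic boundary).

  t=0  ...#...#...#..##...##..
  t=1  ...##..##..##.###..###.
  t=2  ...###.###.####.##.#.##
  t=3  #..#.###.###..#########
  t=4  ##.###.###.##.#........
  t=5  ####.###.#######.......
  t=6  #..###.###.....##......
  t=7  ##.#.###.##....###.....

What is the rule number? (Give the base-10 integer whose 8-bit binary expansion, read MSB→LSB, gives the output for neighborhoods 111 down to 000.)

  ### -> .   bit 7 = 0  t=1,i=15
  ##. -> #   bit 6 = 1  t=0,i=15
  #.# -> #   bit 5 = 1  t=1,i=13
  #.. -> #   bit 4 = 1  t=0,i=4
  .## -> #   bit 3 = 1  t=0,i=14
  .#. -> #   bit 2 = 1  t=0,i=3
  ..# -> .   bit 1 = 0  t=0,i=2
  ... -> .   bit 0 = 0  t=0,i=0
  bits 01111100 = 124

124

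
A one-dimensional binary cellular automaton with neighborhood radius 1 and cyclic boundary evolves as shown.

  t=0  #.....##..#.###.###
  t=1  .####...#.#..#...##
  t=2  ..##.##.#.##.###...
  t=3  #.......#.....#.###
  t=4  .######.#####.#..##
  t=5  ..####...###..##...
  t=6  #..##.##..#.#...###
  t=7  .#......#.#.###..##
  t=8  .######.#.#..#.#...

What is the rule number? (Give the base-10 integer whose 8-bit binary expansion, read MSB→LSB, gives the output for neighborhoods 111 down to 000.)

149

  nb ###: next=#  (t=0,i=13, bit7=1)
  nb ##.: next=.  (t=0,i=0, bit6=0)
  nb #.#: next=.  (t=0,i=11, bit5=0)
  nb #..: next=#  (t=0,i=1, bit4=1)
  nb .##: next=.  (t=0,i=6, bit3=0)
  nb .#.: next=#  (t=0,i=10, bit2=1)
  nb ..#: next=.  (t=0,i=5, bit1=0)
  nb ...: next=#  (t=0,i=2, bit0=1)
  bits 10010101 = 149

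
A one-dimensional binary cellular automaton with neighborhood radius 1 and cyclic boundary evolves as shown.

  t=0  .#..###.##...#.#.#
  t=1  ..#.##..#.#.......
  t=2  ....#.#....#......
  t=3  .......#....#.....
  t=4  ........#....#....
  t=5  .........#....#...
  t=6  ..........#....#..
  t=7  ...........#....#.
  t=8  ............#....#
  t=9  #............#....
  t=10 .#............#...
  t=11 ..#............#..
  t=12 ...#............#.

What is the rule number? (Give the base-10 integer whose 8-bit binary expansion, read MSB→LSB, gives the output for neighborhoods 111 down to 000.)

152

  ###|#  b7=1 t=0,i=5
  ##.|.  b6=0 t=0,i=6
  #.#|.  b5=0 t=0,i=0
  #..|#  b4=1 t=0,i=2
  .##|#  b3=1 t=0,i=4
  .#.|.  b2=0 t=0,i=1
  ..#|.  b1=0 t=0,i=3
  ...|.  b0=0 t=0,i=11
  bits 10011000 = 152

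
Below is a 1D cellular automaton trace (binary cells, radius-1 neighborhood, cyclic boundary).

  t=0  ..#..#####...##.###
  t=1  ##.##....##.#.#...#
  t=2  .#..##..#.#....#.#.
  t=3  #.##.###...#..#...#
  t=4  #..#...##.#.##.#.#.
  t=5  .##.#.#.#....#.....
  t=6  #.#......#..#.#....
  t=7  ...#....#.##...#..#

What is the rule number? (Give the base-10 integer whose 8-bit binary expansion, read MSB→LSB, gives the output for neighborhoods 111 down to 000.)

82

  ### -> .   bit 7 = 0  t=0,i=6
  ##. -> #   bit 6 = 1  t=0,i=9
  #.# -> .   bit 5 = 0  t=0,i=15
  #.. -> #   bit 4 = 1  t=0,i=0
  .## -> .   bit 3 = 0  t=0,i=5
  .#. -> .   bit 2 = 0  t=0,i=2
  ..# -> #   bit 1 = 1  t=0,i=1
  ... -> .   bit 0 = 0  t=0,i=11
  bits 01010010 = 82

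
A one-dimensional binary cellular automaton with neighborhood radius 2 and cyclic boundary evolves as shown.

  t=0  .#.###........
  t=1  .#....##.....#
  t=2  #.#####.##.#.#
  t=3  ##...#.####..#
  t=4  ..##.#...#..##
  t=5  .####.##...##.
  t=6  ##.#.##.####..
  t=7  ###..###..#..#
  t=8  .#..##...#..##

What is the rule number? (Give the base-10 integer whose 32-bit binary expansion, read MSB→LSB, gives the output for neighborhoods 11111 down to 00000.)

  [31] ##### => .  t=2,i=4
  [30] ####. => #  t=2,i=5
  [29] ###.# => .  t=2,i=6
  [28] ###.. => .  t=0,i=5
  [27] ##.## => #  t=2,i=1
  [26] ##.#. => #  t=2,i=10
  [25] ##..# => .  t=3,i=11
  [24] ##... => #  t=0,i=6
  [23] #.### => .  t=0,i=3
  [22] #.##. => #  t=2,i=8
  [21] #.#.# => .  t=2,i=11
  [20] #.#.. => .  t=1,i=1
  [19] #..## => #  t=3,i=12
  [18] #..#. => #  t=7,i=9
  [17] #...# => #  t=3,i=3
  [16] #.... => #  t=0,i=7
  [15] .#### => .  t=2,i=3
  [14] .###. => .  t=0,i=4
  [13] .##.# => #  t=2,i=0
  [12] .##.. => .  t=1,i=7
  [11] .#.## => .  t=0,i=2
  [10] .#.#. => #  t=1,i=0
  [9] .#..# => .  t=4,i=10
  [8] .#... => #  t=1,i=2
  [7] ..### => #  t=3,i=13
  [6] ..##. => #  t=1,i=6
  [5] ..#.# => #  t=0,i=1
  [4] ..#.. => .  t=4,i=9
  [3] ...## => #  t=1,i=5
  [2] ...#. => .  t=0,i=0
  [1] ....# => #  t=0,i=13
  [0] ..... => .  t=0,i=8
  bits 01001101010011110010010111101010 = 1297032682

1297032682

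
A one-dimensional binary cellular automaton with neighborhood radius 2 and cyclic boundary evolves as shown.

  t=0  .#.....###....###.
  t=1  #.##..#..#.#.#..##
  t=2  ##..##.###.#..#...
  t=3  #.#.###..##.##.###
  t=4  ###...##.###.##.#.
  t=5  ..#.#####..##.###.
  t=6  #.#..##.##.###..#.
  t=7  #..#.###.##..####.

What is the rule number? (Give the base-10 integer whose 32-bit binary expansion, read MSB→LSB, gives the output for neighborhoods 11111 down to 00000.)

  #####|#  b31=1 t=5,i=6
  ####.|.  b30=0 t=3,i=17
  ###.#|#  b29=1 t=1,i=0
  ###..|#  b28=1 t=0,i=9
  ##.##|#  b27=1 t=1,i=1
  ##.#.|#  b26=1 t=2,i=10
  ##..#|#  b25=1 t=0,i=17
  ##...|.  b24=0 t=0,i=10
  #.###|.  b23=0 t=2,i=7
  #.##.|.  b22=0 t=1,i=2
  #.#.#|#  b21=1 t=1,i=11
  #.#..|.  b20=0 t=1,i=13
  #..##|.  b19=0 t=1,i=15
  #..#.|#  b18=1 t=0,i=0
  #...#|#  b17=1 t=2,i=16
  #....|#  b16=1 t=0,i=3
  .####|#  b15=1 t=3,i=16
  .###.|.  b14=0 t=0,i=8
  .##.#|#  b13=1 t=2,i=5
  .##..|.  b12=0 t=1,i=3
  .#.##|.  b11=0 t=3,i=3
  .#.#.|.  b10=0 t=1,i=10
  .#..#|#  b9=1 t=1,i=7
  .#...|#  b8=1 t=0,i=2
  ..###|.  b7=0 t=0,i=7
  ..##.|#  b6=1 t=2,i=0
  ..#.#|#  b5=1 t=1,i=9
  ..#..|.  b4=0 t=0,i=1
  ...##|#  b3=1 t=0,i=6
  ...#.|.  b2=0 t=5,i=1
  ....#|.  b1=0 t=0,i=5
  .....|.  b0=0 t=0,i=4
  bits 10111110001001111010001101101000 = 3190268776

3190268776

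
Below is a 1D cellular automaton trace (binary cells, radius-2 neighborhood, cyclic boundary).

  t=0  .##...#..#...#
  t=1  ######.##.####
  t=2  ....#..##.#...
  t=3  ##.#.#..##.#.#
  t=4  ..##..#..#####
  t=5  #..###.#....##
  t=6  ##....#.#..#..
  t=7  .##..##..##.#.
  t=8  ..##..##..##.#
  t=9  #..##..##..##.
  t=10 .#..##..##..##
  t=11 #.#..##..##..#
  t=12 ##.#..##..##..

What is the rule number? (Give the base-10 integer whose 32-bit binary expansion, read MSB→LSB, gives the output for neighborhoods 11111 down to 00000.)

1474706221

  ##### -> .   bit 31 = 0  t=1,i=0
  ####. -> #   bit 30 = 1  t=1,i=4
  ###.# -> .   bit 29 = 0  t=1,i=5
  ###.. -> #   bit 28 = 1  t=4,i=13
  ##.## -> .   bit 27 = 0  t=1,i=6
  ##.#. -> #   bit 26 = 1  t=2,i=9
  ##..# -> #   bit 25 = 1  t=4,i=0
  ##... -> #   bit 24 = 1  t=0,i=3
  #.### -> #   bit 23 = 1  t=1,i=10
  #.##. -> #   bit 22 = 1  t=0,i=1
  #.#.# -> #   bit 21 = 1  t=3,i=3
  #.#.. -> .   bit 20 = 0  t=2,i=10
  #..## -> .   bit 19 = 0  t=2,i=6
  #..#. -> #   bit 18 = 1  t=0,i=8
  #...# -> #   bit 17 = 1  t=0,i=4
  #.... -> .   bit 16 = 0  t=2,i=12
  .#### -> .   bit 15 = 0  t=1,i=11
  .###. -> .   bit 14 = 0  t=3,i=0
  .##.# -> #   bit 13 = 1  t=1,i=8
  .##.. -> #   bit 12 = 1  t=0,i=2
  .#.## -> #   bit 11 = 1  t=0,i=0
  .#.#. -> .   bit 10 = 0  t=3,i=4
  .#..# -> #   bit 9 = 1  t=0,i=7
  .#... -> #   bit 8 = 1  t=0,i=10
  ..### -> .   bit 7 = 0  t=4,i=9
  ..##. -> .   bit 6 = 0  t=2,i=7
  ..#.# -> #   bit 5 = 1  t=0,i=13
  ..#.. -> .   bit 4 = 0  t=0,i=6
  ...## -> #   bit 3 = 1  t=5,i=11
  ...#. -> #   bit 2 = 1  t=0,i=5
  ....# -> .   bit 1 = 0  t=2,i=2
  ..... -> #   bit 0 = 1  t=2,i=0
  bits 01010111111001100011101100101101 = 1474706221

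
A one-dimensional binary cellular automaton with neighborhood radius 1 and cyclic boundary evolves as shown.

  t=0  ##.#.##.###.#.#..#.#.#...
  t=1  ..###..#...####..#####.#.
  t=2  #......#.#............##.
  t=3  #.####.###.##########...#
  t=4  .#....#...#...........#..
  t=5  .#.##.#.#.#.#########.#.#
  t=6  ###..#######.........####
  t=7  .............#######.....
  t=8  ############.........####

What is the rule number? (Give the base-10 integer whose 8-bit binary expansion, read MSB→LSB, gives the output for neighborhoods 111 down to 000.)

37

  ### -> .   bit 7 = 0  t=0,i=9
  ##. -> .   bit 6 = 0  t=0,i=1
  #.# -> #   bit 5 = 1  t=0,i=2
  #.. -> .   bit 4 = 0  t=0,i=15
  .## -> .   bit 3 = 0  t=0,i=0
  .#. -> #   bit 2 = 1  t=0,i=3
  ..# -> .   bit 1 = 0  t=0,i=16
  ... -> #   bit 0 = 1  t=0,i=23
  bits 00100101 = 37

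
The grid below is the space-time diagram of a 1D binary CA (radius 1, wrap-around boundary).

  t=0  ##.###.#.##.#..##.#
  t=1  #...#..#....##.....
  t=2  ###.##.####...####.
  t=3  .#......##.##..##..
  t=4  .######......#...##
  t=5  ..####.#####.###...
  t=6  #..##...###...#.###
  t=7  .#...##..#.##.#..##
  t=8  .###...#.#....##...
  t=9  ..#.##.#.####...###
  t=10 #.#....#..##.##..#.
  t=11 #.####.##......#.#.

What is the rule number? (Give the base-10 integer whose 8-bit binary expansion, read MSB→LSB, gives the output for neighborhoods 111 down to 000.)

  ###|#  b7=1 t=0,i=0
  ##.|.  b6=0 t=0,i=1
  #.#|.  b5=0 t=0,i=2
  #..|#  b4=1 t=0,i=13
  .##|.  b3=0 t=0,i=3
  .#.|#  b2=1 t=0,i=7
  ..#|.  b1=0 t=0,i=14
  ...|#  b0=1 t=1,i=2
  bits 10010101 = 149

149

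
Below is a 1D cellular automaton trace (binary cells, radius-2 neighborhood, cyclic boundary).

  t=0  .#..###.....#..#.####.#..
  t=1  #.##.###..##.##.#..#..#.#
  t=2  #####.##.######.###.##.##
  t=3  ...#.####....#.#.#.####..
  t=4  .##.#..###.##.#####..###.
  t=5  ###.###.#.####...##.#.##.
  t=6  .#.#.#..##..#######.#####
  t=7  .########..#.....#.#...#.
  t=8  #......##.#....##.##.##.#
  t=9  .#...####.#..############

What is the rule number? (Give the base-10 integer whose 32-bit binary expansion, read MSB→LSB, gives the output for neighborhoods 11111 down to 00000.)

1501457998

  [31] ##### => .  t=2,i=0
  [30] ####. => #  t=0,i=19
  [29] ###.# => .  t=0,i=20
  [28] ###.. => #  t=0,i=6
  [27] ##.## => #  t=1,i=1
  [26] ##.#. => .  t=0,i=21
  [25] ##..# => .  t=1,i=8
  [24] ##... => #  t=0,i=7
  [23] #.### => .  t=0,i=17
  [22] #.##. => #  t=1,i=2
  [21] #.#.# => #  t=3,i=15
  [20] #.#.. => #  t=0,i=22
  [19] #..## => #  t=0,i=3
  [18] #..#. => #  t=0,i=14
  [17] #...# => #  t=0,i=24
  [16] #.... => .  t=0,i=8
  [15] .#### => .  t=0,i=18
  [14] .###. => #  t=0,i=5
  [13] .##.# => #  t=1,i=0
  [12] .##.. => .  t=6,i=9
  [11] .#.## => #  t=0,i=16
  [10] .#.#. => #  t=3,i=14
  [9] .#..# => #  t=0,i=2
  [8] .#... => .  t=0,i=23
  [7] ..### => .  t=0,i=4
  [6] ..##. => #  t=1,i=10
  [5] ..#.# => .  t=0,i=15
  [4] ..#.. => .  t=0,i=1
  [3] ...## => #  t=5,i=16
  [2] ...#. => #  t=0,i=0
  [1] ....# => #  t=0,i=10
  [0] ..... => .  t=0,i=9
  bits 01011001011111100110111001001110 = 1501457998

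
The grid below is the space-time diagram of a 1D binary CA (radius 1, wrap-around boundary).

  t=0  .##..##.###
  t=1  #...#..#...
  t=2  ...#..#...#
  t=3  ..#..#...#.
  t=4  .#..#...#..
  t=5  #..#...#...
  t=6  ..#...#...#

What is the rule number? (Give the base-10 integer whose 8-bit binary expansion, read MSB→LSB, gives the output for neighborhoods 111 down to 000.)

  nb ###: next=.  (t=0,i=9, bit7=0)
  nb ##.: next=.  (t=0,i=2, bit6=0)
  nb #.#: next=#  (t=0,i=0, bit5=1)
  nb #..: next=.  (t=0,i=3, bit4=0)
  nb .##: next=.  (t=0,i=1, bit3=0)
  nb .#.: next=.  (t=1,i=0, bit2=0)
  nb ..#: next=#  (t=0,i=4, bit1=1)
  nb ...: next=.  (t=1,i=2, bit0=0)
  bits 00100010 = 34

34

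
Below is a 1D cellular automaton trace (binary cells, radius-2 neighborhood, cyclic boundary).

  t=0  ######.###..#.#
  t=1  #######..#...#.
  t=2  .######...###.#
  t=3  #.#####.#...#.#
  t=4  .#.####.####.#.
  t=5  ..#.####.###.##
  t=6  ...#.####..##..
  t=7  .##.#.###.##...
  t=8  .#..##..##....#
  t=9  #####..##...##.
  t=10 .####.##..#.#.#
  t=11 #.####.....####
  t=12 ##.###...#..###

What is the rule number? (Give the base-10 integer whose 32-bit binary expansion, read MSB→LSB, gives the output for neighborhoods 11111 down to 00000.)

4164587334

  [31] ##### => #  t=0,i=1
  [30] ####. => #  t=0,i=4
  [29] ###.# => #  t=0,i=5
  [28] ###.. => #  t=0,i=9
  [27] ##.## => #  t=0,i=6
  [26] ##.#. => .  t=2,i=13
  [25] ##..# => .  t=0,i=10
  [24] ##... => .  t=2,i=7
  [23] #.### => .  t=0,i=7
  [22] #.##. => .  t=3,i=14
  [21] #.#.# => #  t=2,i=14
  [20] #.#.. => #  t=3,i=8
  [19] #..## => #  t=6,i=10
  [18] #..#. => .  t=0,i=11
  [17] #...# => #  t=1,i=11
  [16] #.... => .  t=6,i=14
  [15] .#### => #  t=0,i=0
  [14] .###. => .  t=0,i=8
  [13] .##.# => .  t=3,i=0
  [12] .##.. => .  t=5,i=14
  [11] .#.## => #  t=0,i=13
  [10] .#.#. => #  t=8,i=0
  [9] .#..# => #  t=4,i=14
  [8] .#... => #  t=1,i=10
  [7] ..### => .  t=2,i=10
  [6] ..##. => #  t=6,i=11
  [5] ..#.# => .  t=0,i=12
  [4] ..#.. => .  t=1,i=9
  [3] ...## => .  t=2,i=9
  [2] ...#. => #  t=1,i=12
  [1] ....# => #  t=6,i=1
  [0] ..... => .  t=6,i=0
  bits 11111000001110101000111101000110 = 4164587334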